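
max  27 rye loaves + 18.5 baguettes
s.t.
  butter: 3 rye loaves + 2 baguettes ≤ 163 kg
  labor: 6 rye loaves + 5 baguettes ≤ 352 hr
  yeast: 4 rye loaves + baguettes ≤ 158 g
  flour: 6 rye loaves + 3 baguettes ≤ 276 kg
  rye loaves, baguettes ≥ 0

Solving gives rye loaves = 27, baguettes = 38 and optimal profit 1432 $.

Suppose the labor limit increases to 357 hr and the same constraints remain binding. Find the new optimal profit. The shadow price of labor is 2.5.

1444.5

Δb = 5, so new z* = 1432 + (2.5)·(5) = 1432 + 12.5 = 1444.5.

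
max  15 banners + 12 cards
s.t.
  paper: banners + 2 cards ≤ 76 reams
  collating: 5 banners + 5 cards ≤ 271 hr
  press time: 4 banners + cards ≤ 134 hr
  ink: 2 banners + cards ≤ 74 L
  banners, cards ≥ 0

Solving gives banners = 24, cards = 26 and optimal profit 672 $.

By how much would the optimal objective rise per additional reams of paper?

3

At the optimum: paper uses 76 of 76 (binding); collating uses 250 of 271 (slack = 21); press time uses 122 of 134 (slack = 12); ink uses 74 of 74 (binding).
Slack constraints have shadow price 0 (complementary slackness).
From A_Bᵀ y = c: 1·y_paper + 2·y_ink = 15; 2·y_paper + 1·y_ink = 12.
This yields shadow prices y_paper = 3, y_ink = 6.
Shadow price of paper = 3.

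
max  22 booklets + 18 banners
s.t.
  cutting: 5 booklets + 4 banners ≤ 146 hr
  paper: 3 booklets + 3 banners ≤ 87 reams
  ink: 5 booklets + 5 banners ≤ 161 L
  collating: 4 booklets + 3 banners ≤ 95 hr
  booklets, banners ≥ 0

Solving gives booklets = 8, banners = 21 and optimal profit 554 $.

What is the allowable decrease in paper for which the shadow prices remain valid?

15.75

Binding constraints: paper, collating. The basis is B = [[3,3],[4,3]] with det -3.
Per unit decrease in paper, x* moves by d = (1, -1.3333).
The basis stays optimal until banners reaches 0; allowable decrease = 15.75 reams.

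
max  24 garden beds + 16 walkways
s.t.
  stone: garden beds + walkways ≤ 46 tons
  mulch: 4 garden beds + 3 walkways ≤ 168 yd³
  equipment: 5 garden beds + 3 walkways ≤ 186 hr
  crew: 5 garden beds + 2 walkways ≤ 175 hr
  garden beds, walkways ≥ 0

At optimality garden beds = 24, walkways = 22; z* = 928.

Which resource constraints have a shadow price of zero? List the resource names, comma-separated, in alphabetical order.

stone: 46/46 (binding)
mulch: 162/168 (slack 6)
equipment: 186/186 (binding)
crew: 164/175 (slack 11)
By complementary slackness, a constraint with positive slack has shadow price 0 → crew, mulch.

crew, mulch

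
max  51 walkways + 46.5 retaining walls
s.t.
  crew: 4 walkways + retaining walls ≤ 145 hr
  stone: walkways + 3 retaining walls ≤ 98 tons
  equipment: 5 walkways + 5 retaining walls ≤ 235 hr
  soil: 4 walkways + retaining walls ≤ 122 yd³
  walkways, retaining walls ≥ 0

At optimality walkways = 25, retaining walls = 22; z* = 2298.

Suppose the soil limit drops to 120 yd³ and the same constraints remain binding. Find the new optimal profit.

At the optimum: crew uses 122 of 145 (slack = 23); stone uses 91 of 98 (slack = 7); equipment uses 235 of 235 (binding); soil uses 122 of 122 (binding).
By complementary slackness, y = 0 for the non-binding constraints.
The binding rows give the dual system: 5·y_equipment + 4·y_soil = 51 and 5·y_equipment + 1·y_soil = 46.5.
This yields shadow prices y_equipment = 9, y_soil = 1.5.
Δz = y_soil·Δb = 1.5 × (-2) = -3, so new z* = 2298 − 3 = 2295.

2295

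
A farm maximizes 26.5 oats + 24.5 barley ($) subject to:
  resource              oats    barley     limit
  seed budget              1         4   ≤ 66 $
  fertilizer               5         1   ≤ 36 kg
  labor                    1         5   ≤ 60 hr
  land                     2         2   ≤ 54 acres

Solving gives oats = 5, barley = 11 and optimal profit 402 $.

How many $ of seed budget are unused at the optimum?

17

seed budget used = 1·5 + 4·11 = 49; slack = 66 − 49 = 17.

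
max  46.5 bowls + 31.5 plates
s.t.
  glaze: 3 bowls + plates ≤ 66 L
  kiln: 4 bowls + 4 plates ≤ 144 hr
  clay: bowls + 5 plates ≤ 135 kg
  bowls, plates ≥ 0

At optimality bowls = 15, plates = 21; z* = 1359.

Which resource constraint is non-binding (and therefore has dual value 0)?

glaze: 66/66 (binding)
kiln: 144/144 (binding)
clay: 120/135 (slack 15)
By complementary slackness, a constraint with positive slack has shadow price 0 → clay.

clay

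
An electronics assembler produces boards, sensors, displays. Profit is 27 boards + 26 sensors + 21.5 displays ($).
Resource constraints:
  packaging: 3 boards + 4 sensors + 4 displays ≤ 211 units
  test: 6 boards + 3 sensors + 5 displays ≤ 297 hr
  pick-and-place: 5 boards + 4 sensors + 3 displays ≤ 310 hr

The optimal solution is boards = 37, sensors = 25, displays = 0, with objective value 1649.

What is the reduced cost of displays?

-8.5

At the optimum: packaging uses 211 of 211 (binding); test uses 297 of 297 (binding); pick-and-place uses 285 of 310 (slack = 25).
Since pick-and-place is not tight, its dual is 0.
The binding rows give the dual system: 3·y_packaging + 6·y_test = 27 and 4·y_packaging + 3·y_test = 26.
Solving: y_packaging = 5, y_test = 2.
Reduced cost of displays: c₃ − yᵀa₃ = 21.5 − (5·4 + 2·5) = 21.5 − 30 = -8.5.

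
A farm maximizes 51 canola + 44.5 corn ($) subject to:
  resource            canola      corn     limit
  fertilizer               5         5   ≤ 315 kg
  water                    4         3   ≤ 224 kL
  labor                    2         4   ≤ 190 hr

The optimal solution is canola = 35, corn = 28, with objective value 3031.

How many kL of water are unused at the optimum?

water used = 4·35 + 3·28 = 224; slack = 224 − 224 = 0.

0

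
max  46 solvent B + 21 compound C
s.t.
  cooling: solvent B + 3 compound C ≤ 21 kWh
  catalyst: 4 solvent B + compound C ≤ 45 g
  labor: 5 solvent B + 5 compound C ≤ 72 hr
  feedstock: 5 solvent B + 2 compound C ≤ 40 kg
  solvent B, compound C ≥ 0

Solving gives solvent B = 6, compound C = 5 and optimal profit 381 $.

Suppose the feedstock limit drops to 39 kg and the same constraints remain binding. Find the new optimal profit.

372

At the optimum: cooling uses 21 of 21 (binding); catalyst uses 29 of 45 (slack = 16); labor uses 55 of 72 (slack = 17); feedstock uses 40 of 40 (binding).
By complementary slackness, y = 0 for the non-binding constraints.
Dual feasibility on the basic columns requires 1·y_cooling + 5·y_feedstock = 46, 3·y_cooling + 2·y_feedstock = 21.
This yields shadow prices y_cooling = 1, y_feedstock = 9.
Δz = y_feedstock·Δb = 9 × (-1) = -9, so new z* = 381 − 9 = 372.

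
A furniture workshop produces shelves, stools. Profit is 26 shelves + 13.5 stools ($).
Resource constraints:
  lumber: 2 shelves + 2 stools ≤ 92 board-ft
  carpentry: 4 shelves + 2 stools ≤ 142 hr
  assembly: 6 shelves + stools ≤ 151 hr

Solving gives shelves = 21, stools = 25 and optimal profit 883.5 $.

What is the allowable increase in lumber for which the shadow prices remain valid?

Binding constraints: lumber, assembly. The basis is B = [[2,2],[6,1]] with det -10.
Per unit increase in lumber, x* moves by d = (-0.1, 0.6).
The basis stays optimal until carpentry becomes binding; allowable increase = 10 board-ft.

10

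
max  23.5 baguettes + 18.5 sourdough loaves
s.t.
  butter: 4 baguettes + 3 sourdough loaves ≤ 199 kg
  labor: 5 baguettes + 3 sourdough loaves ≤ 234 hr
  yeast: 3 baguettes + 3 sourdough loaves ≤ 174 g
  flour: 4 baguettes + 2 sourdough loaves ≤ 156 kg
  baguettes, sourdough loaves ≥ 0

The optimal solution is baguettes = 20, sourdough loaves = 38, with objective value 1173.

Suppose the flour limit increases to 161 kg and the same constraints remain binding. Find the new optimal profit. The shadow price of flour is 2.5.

Δb = 5, so new z* = 1173 + (2.5)·(5) = 1173 + 12.5 = 1185.5.

1185.5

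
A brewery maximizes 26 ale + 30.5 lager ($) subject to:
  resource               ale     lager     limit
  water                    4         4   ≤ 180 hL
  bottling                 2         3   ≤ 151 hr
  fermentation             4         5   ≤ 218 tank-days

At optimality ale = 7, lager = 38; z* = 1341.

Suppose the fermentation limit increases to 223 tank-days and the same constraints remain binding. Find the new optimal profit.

Check each constraint at x*: water 180/180 (tight); bottling 128/151 (slack 23); fermentation 218/218 (tight).
Since bottling is not tight, its dual is 0.
Dual feasibility on the basic columns requires 4·y_water + 4·y_fermentation = 26, 4·y_water + 5·y_fermentation = 30.5.
Solving: y_water = 2, y_fermentation = 4.5.
Δz = y_fermentation·Δb = 4.5 × (5) = 22.5, so new z* = 1341 + 22.5 = 1363.5.

1363.5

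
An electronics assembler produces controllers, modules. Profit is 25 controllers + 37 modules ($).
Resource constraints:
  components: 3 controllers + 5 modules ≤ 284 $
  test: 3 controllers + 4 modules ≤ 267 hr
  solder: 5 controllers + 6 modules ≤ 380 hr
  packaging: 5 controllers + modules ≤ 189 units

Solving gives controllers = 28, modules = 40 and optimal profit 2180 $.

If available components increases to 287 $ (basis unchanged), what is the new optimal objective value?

At the optimum: components uses 284 of 284 (binding); test uses 244 of 267 (slack = 23); solder uses 380 of 380 (binding); packaging uses 180 of 189 (slack = 9).
By complementary slackness, y = 0 for the non-binding constraints.
From A_Bᵀ y = c: 3·y_components + 5·y_solder = 25; 5·y_components + 6·y_solder = 37.
→ y_components = 5 and y_solder = 2.
Δz = y_components·Δb = 5 × (3) = 15, so new z* = 2180 + 15 = 2195.

2195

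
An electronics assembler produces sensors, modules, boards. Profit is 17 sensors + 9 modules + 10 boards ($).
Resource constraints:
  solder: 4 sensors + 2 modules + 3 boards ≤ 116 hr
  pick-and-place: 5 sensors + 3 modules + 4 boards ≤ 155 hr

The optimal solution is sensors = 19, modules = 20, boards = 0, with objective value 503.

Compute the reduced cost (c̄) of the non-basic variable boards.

Both solder and pick-and-place are binding at x*.
The binding rows give the dual system: 4·y_solder + 5·y_pick-and-place = 17 and 2·y_solder + 3·y_pick-and-place = 9.
→ y_solder = 3 and y_pick-and-place = 1.
Reduced cost of boards: c₃ − yᵀa₃ = 10 − (3·3 + 1·4) = 10 − 13 = -3.

-3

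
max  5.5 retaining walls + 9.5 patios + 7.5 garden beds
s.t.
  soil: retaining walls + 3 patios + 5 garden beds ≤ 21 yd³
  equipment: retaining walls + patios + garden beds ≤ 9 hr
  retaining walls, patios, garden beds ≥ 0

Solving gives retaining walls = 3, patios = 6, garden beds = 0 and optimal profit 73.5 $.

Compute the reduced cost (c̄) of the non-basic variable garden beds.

Check each constraint at x*: soil 21/21 (tight); equipment 9/9 (tight).
Dual feasibility on the basic columns requires 1·y_soil + 1·y_equipment = 5.5, 3·y_soil + 1·y_equipment = 9.5.
Solving: y_soil = 2, y_equipment = 3.5.
Reduced cost of garden beds: c₃ − yᵀa₃ = 7.5 − (2·5 + 3.5·1) = 7.5 − 13.5 = -6.

-6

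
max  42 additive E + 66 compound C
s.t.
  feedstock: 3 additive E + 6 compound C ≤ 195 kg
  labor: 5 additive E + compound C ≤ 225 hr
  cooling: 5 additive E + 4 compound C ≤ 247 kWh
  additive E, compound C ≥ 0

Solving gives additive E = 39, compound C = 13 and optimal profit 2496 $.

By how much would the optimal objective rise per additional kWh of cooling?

3

Check each constraint at x*: feedstock 195/195 (tight); labor 208/225 (slack 17); cooling 247/247 (tight).
Since labor is not tight, its dual is 0.
The binding rows give the dual system: 3·y_feedstock + 5·y_cooling = 42 and 6·y_feedstock + 4·y_cooling = 66.
→ y_feedstock = 9 and y_cooling = 3.
Shadow price of cooling = 3.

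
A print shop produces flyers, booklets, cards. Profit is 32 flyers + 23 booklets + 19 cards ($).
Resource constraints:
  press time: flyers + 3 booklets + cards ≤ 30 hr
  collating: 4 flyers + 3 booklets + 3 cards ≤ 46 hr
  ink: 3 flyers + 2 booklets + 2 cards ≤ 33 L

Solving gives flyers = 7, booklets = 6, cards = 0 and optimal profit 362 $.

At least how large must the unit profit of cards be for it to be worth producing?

Check each constraint at x*: press time 25/30 (slack 5); collating 46/46 (tight); ink 33/33 (tight).
Slack constraints have shadow price 0 (complementary slackness).
From A_Bᵀ y = c: 4·y_collating + 3·y_ink = 32; 3·y_collating + 2·y_ink = 23.
This yields shadow prices y_collating = 5, y_ink = 4.
cards enters the basis when its profit ≥ yᵀa₃ = 5·3 + 4·2 = 23.

23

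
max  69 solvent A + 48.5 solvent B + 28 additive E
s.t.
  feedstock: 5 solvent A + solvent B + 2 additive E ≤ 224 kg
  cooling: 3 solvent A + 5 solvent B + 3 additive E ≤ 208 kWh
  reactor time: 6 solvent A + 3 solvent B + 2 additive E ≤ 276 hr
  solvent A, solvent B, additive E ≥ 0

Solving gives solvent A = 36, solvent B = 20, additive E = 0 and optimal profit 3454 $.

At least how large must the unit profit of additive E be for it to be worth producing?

31

Check each constraint at x*: feedstock 200/224 (slack 24); cooling 208/208 (tight); reactor time 276/276 (tight).
By complementary slackness, y = 0 for the non-binding constraint.
Dual feasibility on the basic columns requires 3·y_cooling + 6·y_reactor time = 69, 5·y_cooling + 3·y_reactor time = 48.5.
Solving: y_cooling = 4, y_reactor time = 9.5.
additive E enters the basis when its profit ≥ yᵀa₃ = 4·3 + 9.5·2 = 31.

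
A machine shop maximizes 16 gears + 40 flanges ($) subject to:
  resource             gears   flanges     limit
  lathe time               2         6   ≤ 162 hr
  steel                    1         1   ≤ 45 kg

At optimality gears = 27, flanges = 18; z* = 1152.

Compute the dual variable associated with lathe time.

6

Both lathe time and steel are binding at x*.
Dual feasibility on the basic columns requires 2·y_lathe time + 1·y_steel = 16, 6·y_lathe time + 1·y_steel = 40.
This yields shadow prices y_lathe time = 6, y_steel = 4.
Shadow price of lathe time = 6.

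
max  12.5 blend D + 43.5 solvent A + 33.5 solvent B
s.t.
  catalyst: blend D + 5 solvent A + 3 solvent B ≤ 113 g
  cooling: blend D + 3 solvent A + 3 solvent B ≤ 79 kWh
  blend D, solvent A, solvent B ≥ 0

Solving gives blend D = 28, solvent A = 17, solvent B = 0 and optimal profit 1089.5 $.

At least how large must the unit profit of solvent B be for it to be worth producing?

37.5

Check each constraint at x*: catalyst 113/113 (tight); cooling 79/79 (tight).
Dual feasibility on the basic columns requires 1·y_catalyst + 1·y_cooling = 12.5, 5·y_catalyst + 3·y_cooling = 43.5.
This yields shadow prices y_catalyst = 3, y_cooling = 9.5.
solvent B enters the basis when its profit ≥ yᵀa₃ = 3·3 + 9.5·3 = 37.5.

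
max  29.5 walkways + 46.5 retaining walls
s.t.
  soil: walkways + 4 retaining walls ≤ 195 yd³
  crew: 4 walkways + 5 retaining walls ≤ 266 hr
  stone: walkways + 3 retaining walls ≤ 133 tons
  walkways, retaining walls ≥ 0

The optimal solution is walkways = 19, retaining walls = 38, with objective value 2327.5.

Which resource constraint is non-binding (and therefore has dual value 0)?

soil

soil: 171/195 (slack 24)
crew: 266/266 (binding)
stone: 133/133 (binding)
By complementary slackness, a constraint with positive slack has shadow price 0 → soil.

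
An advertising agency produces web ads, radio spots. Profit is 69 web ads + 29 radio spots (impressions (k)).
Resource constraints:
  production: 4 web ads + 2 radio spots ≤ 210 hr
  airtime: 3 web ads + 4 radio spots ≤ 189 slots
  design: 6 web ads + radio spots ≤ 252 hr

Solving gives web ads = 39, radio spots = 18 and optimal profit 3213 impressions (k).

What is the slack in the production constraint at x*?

production used = 4·39 + 2·18 = 192; slack = 210 − 192 = 18.

18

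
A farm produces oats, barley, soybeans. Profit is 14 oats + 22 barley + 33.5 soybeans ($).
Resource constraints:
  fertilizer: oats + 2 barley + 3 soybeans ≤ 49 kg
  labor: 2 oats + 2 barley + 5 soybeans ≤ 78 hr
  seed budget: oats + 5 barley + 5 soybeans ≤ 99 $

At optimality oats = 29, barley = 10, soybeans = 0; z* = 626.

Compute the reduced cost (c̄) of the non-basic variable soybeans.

-5.5

At the optimum: fertilizer uses 49 of 49 (binding); labor uses 78 of 78 (binding); seed budget uses 79 of 99 (slack = 20).
By complementary slackness, y = 0 for the non-binding constraint.
From A_Bᵀ y = c: 1·y_fertilizer + 2·y_labor = 14; 2·y_fertilizer + 2·y_labor = 22.
This yields shadow prices y_fertilizer = 8, y_labor = 3.
Reduced cost of soybeans: c₃ − yᵀa₃ = 33.5 − (8·3 + 3·5) = 33.5 − 39 = -5.5.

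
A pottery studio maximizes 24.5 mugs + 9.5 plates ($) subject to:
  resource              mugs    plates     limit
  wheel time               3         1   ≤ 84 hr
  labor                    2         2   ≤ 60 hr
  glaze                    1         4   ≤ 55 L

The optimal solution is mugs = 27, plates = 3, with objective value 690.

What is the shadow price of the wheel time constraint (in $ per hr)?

7.5

At the optimum: wheel time uses 84 of 84 (binding); labor uses 60 of 60 (binding); glaze uses 39 of 55 (slack = 16).
Slack constraints have shadow price 0 (complementary slackness).
Dual feasibility on the basic columns requires 3·y_wheel time + 2·y_labor = 24.5, 1·y_wheel time + 2·y_labor = 9.5.
→ y_wheel time = 7.5 and y_labor = 1.
Shadow price of wheel time = 7.5.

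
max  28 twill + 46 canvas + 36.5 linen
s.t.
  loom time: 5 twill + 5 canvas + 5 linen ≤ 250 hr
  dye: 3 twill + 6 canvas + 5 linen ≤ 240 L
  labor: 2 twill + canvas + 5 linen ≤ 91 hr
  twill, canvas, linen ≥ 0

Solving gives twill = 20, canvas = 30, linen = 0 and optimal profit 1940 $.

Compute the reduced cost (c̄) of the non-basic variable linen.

-3.5

Check each constraint at x*: loom time 250/250 (tight); dye 240/240 (tight); labor 70/91 (slack 21).
By complementary slackness, y = 0 for the non-binding constraint.
The binding rows give the dual system: 5·y_loom time + 3·y_dye = 28 and 5·y_loom time + 6·y_dye = 46.
→ y_loom time = 2 and y_dye = 6.
Reduced cost of linen: c₃ − yᵀa₃ = 36.5 − (2·5 + 6·5) = 36.5 − 40 = -3.5.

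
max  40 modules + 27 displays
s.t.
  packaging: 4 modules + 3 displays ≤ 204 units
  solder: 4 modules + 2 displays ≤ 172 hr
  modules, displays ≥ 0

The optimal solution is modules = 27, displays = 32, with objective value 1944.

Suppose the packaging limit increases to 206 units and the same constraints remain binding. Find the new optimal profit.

1958

At the optimum: packaging uses 204 of 204 (binding); solder uses 172 of 172 (binding).
From A_Bᵀ y = c: 4·y_packaging + 4·y_solder = 40; 3·y_packaging + 2·y_solder = 27.
→ y_packaging = 7 and y_solder = 3.
Δz = y_packaging·Δb = 7 × (2) = 14, so new z* = 1944 + 14 = 1958.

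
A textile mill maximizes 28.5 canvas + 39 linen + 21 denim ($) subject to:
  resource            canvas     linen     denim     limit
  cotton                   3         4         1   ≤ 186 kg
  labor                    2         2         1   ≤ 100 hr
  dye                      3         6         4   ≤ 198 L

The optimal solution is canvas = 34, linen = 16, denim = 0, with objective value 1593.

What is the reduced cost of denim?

Binding: labor and dye. Non-binding: cotton (20 unused).
Since cotton is not tight, its dual is 0.
Dual feasibility on the basic columns requires 2·y_labor + 3·y_dye = 28.5, 2·y_labor + 6·y_dye = 39.
Solving: y_labor = 9, y_dye = 3.5.
Reduced cost of denim: c₃ − yᵀa₃ = 21 − (9·1 + 3.5·4) = 21 − 23 = -2.

-2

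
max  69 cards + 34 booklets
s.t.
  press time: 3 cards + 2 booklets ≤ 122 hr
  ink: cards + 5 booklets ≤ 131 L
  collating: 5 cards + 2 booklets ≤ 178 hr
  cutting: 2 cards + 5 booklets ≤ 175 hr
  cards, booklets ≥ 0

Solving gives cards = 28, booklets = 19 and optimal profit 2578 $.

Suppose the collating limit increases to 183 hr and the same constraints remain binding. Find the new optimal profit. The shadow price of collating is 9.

Δb = 5, so new z* = 2578 + (9)·(5) = 2578 + 45 = 2623.

2623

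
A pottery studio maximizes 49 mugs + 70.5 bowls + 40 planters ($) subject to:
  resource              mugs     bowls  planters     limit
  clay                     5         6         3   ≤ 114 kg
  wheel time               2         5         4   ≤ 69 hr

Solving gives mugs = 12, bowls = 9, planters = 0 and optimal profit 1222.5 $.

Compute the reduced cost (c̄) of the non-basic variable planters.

-2

At the optimum: clay uses 114 of 114 (binding); wheel time uses 69 of 69 (binding).
The binding rows give the dual system: 5·y_clay + 2·y_wheel time = 49 and 6·y_clay + 5·y_wheel time = 70.5.
→ y_clay = 8 and y_wheel time = 4.5.
Reduced cost of planters: c₃ − yᵀa₃ = 40 − (8·3 + 4.5·4) = 40 − 42 = -2.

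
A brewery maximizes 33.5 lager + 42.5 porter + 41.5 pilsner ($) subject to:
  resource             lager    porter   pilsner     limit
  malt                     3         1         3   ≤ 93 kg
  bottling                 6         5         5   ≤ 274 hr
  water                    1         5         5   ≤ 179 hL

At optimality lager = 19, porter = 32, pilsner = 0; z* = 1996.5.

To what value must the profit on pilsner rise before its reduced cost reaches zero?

Check each constraint at x*: malt 89/93 (slack 4); bottling 274/274 (tight); water 179/179 (tight).
Slack constraints have shadow price 0 (complementary slackness).
From A_Bᵀ y = c: 6·y_bottling + 1·y_water = 33.5; 5·y_bottling + 5·y_water = 42.5.
This yields shadow prices y_bottling = 5, y_water = 3.5.
pilsner enters the basis when its profit ≥ yᵀa₃ = 5·5 + 3.5·5 = 42.5.

42.5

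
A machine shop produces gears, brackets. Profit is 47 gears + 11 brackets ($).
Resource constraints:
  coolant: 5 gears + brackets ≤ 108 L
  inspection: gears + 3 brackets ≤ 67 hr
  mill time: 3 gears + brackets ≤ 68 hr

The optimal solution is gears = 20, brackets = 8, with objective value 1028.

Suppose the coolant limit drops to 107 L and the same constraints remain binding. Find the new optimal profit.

1021

Binding: coolant and mill time. Non-binding: inspection (23 unused).
Slack constraints have shadow price 0 (complementary slackness).
From A_Bᵀ y = c: 5·y_coolant + 3·y_mill time = 47; 1·y_coolant + 1·y_mill time = 11.
→ y_coolant = 7 and y_mill time = 4.
Δz = y_coolant·Δb = 7 × (-1) = -7, so new z* = 1028 − 7 = 1021.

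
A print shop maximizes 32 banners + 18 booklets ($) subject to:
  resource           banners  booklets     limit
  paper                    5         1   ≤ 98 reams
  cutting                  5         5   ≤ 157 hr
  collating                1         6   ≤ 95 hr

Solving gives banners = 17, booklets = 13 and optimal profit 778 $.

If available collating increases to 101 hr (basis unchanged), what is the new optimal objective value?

790

Binding: paper and collating. Non-binding: cutting (7 unused).
Slack constraints have shadow price 0 (complementary slackness).
The binding rows give the dual system: 5·y_paper + 1·y_collating = 32 and 1·y_paper + 6·y_collating = 18.
This yields shadow prices y_paper = 6, y_collating = 2.
Δz = y_collating·Δb = 2 × (6) = 12, so new z* = 778 + 12 = 790.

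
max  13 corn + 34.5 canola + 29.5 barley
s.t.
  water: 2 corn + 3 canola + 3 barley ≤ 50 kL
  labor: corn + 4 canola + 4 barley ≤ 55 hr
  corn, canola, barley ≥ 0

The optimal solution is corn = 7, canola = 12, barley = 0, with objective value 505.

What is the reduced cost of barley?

Both water and labor are binding at x*.
The binding rows give the dual system: 2·y_water + 1·y_labor = 13 and 3·y_water + 4·y_labor = 34.5.
→ y_water = 3.5 and y_labor = 6.
Reduced cost of barley: c₃ − yᵀa₃ = 29.5 − (3.5·3 + 6·4) = 29.5 − 34.5 = -5.

-5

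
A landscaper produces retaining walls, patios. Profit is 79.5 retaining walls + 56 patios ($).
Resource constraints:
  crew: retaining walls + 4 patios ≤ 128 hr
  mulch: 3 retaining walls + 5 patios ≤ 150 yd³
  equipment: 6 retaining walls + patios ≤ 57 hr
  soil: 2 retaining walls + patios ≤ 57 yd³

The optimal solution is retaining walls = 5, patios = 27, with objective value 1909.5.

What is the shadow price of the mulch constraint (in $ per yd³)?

9.5

Binding: mulch and equipment. Non-binding: crew (15 unused), soil (20 unused).
Slack constraints have shadow price 0 (complementary slackness).
The binding rows give the dual system: 3·y_mulch + 6·y_equipment = 79.5 and 5·y_mulch + 1·y_equipment = 56.
This yields shadow prices y_mulch = 9.5, y_equipment = 8.5.
Shadow price of mulch = 9.5.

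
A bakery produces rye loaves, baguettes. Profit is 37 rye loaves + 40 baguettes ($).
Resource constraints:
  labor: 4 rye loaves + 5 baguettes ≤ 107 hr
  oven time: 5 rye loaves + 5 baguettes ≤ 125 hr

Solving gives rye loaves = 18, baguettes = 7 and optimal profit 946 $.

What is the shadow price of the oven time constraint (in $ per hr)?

Check each constraint at x*: labor 107/107 (tight); oven time 125/125 (tight).
Dual feasibility on the basic columns requires 4·y_labor + 5·y_oven time = 37, 5·y_labor + 5·y_oven time = 40.
This yields shadow prices y_labor = 3, y_oven time = 5.
Shadow price of oven time = 5.

5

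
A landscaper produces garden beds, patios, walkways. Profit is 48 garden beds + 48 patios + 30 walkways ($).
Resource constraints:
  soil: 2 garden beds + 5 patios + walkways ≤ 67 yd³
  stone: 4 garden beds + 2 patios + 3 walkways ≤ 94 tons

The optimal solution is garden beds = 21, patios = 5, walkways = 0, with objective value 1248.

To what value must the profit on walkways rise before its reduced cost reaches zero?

33

Check each constraint at x*: soil 67/67 (tight); stone 94/94 (tight).
The binding rows give the dual system: 2·y_soil + 4·y_stone = 48 and 5·y_soil + 2·y_stone = 48.
Solving: y_soil = 6, y_stone = 9.
walkways enters the basis when its profit ≥ yᵀa₃ = 6·1 + 9·3 = 33.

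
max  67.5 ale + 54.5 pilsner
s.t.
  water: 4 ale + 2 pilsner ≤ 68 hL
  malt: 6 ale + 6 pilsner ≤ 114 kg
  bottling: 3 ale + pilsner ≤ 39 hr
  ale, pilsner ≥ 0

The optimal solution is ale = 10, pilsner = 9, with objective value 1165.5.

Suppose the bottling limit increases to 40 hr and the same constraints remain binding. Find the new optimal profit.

Check each constraint at x*: water 58/68 (slack 10); malt 114/114 (tight); bottling 39/39 (tight).
Since water is not tight, its dual is 0.
From A_Bᵀ y = c: 6·y_malt + 3·y_bottling = 67.5; 6·y_malt + 1·y_bottling = 54.5.
This yields shadow prices y_malt = 8, y_bottling = 6.5.
Δz = y_bottling·Δb = 6.5 × (1) = 6.5, so new z* = 1165.5 + 6.5 = 1172.

1172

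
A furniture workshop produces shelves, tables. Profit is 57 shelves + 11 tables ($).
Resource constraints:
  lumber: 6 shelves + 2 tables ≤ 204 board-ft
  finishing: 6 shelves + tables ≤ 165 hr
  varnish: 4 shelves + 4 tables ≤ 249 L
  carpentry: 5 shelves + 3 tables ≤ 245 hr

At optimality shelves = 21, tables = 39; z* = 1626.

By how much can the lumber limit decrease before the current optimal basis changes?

Binding constraints: lumber, finishing. The basis is B = [[6,2],[6,1]] with det -6.
Per unit decrease in lumber, x* moves by d = (0.1667, -1).
The basis stays optimal until tables reaches 0; allowable decrease = 39 board-ft.

39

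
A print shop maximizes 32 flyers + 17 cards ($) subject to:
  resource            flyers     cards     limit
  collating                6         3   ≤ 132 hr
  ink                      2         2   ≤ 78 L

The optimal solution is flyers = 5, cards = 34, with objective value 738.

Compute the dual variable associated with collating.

Check each constraint at x*: collating 132/132 (tight); ink 78/78 (tight).
The binding rows give the dual system: 6·y_collating + 2·y_ink = 32 and 3·y_collating + 2·y_ink = 17.
This yields shadow prices y_collating = 5, y_ink = 1.
Shadow price of collating = 5.

5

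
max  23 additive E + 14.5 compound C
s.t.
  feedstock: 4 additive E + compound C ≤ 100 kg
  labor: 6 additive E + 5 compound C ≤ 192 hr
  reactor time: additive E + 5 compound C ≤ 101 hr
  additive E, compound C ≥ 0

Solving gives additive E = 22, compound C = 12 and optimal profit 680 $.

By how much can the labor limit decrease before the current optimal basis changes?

Binding constraints: feedstock, labor. The basis is B = [[4,1],[6,5]] with det 14.
Per unit decrease in labor, x* moves by d = (0.0714, -0.2857).
The basis stays optimal until compound C reaches 0; allowable decrease = 42 hr.

42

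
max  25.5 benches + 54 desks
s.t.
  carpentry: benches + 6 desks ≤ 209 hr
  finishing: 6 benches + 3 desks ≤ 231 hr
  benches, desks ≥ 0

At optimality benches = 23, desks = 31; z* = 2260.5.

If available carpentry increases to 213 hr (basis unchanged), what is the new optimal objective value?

2290.5

At the optimum: carpentry uses 209 of 209 (binding); finishing uses 231 of 231 (binding).
Dual feasibility on the basic columns requires 1·y_carpentry + 6·y_finishing = 25.5, 6·y_carpentry + 3·y_finishing = 54.
Solving: y_carpentry = 7.5, y_finishing = 3.
Δz = y_carpentry·Δb = 7.5 × (4) = 30, so new z* = 2260.5 + 30 = 2290.5.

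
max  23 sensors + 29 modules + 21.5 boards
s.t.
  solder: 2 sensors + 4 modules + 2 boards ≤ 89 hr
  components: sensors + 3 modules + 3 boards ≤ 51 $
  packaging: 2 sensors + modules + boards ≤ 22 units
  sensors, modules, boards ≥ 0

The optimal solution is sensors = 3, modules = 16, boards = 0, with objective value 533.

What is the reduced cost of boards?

-7.5

Check each constraint at x*: solder 70/89 (slack 19); components 51/51 (tight); packaging 22/22 (tight).
By complementary slackness, y = 0 for the non-binding constraint.
The binding rows give the dual system: 1·y_components + 2·y_packaging = 23 and 3·y_components + 1·y_packaging = 29.
Solving: y_components = 7, y_packaging = 8.
Reduced cost of boards: c₃ − yᵀa₃ = 21.5 − (7·3 + 8·1) = 21.5 − 29 = -7.5.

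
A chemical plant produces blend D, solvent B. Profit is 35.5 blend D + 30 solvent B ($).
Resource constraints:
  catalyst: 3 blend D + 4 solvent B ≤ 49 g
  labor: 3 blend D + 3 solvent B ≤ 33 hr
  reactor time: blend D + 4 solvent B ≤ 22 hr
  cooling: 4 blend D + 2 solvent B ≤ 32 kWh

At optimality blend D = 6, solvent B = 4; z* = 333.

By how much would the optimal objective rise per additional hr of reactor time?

Check each constraint at x*: catalyst 34/49 (slack 15); labor 30/33 (slack 3); reactor time 22/22 (tight); cooling 32/32 (tight).
Slack constraints have shadow price 0 (complementary slackness).
The binding rows give the dual system: 1·y_reactor time + 4·y_cooling = 35.5 and 4·y_reactor time + 2·y_cooling = 30.
→ y_reactor time = 3.5 and y_cooling = 8.
Shadow price of reactor time = 3.5.

3.5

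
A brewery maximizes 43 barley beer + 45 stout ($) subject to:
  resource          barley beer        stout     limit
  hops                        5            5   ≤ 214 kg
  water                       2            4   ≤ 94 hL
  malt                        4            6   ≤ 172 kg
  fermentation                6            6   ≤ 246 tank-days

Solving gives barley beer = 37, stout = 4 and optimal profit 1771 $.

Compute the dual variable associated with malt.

At the optimum: hops uses 205 of 214 (slack = 9); water uses 90 of 94 (slack = 4); malt uses 172 of 172 (binding); fermentation uses 246 of 246 (binding).
By complementary slackness, y = 0 for the non-binding constraints.
Dual feasibility on the basic columns requires 4·y_malt + 6·y_fermentation = 43, 6·y_malt + 6·y_fermentation = 45.
→ y_malt = 1 and y_fermentation = 6.5.
Shadow price of malt = 1.

1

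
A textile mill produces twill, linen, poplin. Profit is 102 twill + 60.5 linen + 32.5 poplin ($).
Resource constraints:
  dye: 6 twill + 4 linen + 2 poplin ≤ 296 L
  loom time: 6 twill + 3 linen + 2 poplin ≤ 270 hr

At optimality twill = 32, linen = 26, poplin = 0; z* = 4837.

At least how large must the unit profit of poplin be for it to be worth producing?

34

At the optimum: dye uses 296 of 296 (binding); loom time uses 270 of 270 (binding).
From A_Bᵀ y = c: 6·y_dye + 6·y_loom time = 102; 4·y_dye + 3·y_loom time = 60.5.
→ y_dye = 9.5 and y_loom time = 7.5.
poplin enters the basis when its profit ≥ yᵀa₃ = 9.5·2 + 7.5·2 = 34.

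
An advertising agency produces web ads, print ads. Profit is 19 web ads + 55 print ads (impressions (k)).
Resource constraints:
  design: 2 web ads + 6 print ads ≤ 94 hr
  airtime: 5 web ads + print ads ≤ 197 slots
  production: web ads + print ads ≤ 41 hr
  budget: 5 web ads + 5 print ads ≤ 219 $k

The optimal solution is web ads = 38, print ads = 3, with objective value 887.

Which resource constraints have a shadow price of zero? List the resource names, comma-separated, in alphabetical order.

design: 94/94 (binding)
airtime: 193/197 (slack 4)
production: 41/41 (binding)
budget: 205/219 (slack 14)
By complementary slackness, a constraint with positive slack has shadow price 0 → airtime, budget.

airtime, budget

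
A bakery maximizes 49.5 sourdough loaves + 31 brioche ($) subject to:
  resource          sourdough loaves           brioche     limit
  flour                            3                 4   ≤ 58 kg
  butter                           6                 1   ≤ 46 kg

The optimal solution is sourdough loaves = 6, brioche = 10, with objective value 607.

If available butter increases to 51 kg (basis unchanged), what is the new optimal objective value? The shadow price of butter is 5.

632

Δb = 5, so new z* = 607 + (5)·(5) = 607 + 25 = 632.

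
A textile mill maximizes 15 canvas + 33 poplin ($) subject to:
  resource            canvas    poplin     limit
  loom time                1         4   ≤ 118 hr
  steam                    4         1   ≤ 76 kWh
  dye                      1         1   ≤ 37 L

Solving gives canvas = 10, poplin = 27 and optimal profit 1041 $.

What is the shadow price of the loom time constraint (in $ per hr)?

Binding: loom time and dye. Non-binding: steam (9 unused).
By complementary slackness, y = 0 for the non-binding constraint.
The binding rows give the dual system: 1·y_loom time + 1·y_dye = 15 and 4·y_loom time + 1·y_dye = 33.
Solving: y_loom time = 6, y_dye = 9.
Shadow price of loom time = 6.

6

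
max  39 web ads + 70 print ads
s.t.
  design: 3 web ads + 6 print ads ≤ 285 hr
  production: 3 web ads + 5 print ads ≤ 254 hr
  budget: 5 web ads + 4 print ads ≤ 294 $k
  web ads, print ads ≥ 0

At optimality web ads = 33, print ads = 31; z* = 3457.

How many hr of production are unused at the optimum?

0

production used = 3·33 + 5·31 = 254; slack = 254 − 254 = 0.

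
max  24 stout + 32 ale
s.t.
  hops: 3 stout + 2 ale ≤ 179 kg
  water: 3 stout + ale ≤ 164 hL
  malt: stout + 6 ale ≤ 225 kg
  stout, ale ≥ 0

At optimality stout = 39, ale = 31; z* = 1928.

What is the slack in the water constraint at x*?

water used = 3·39 + 1·31 = 148; slack = 164 − 148 = 16.

16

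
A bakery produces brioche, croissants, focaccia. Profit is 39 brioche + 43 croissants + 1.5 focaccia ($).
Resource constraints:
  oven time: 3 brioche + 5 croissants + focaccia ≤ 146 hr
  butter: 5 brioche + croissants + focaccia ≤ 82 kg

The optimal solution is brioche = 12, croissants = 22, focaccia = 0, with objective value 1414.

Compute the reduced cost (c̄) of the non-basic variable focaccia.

At the optimum: oven time uses 146 of 146 (binding); butter uses 82 of 82 (binding).
Dual feasibility on the basic columns requires 3·y_oven time + 5·y_butter = 39, 5·y_oven time + 1·y_butter = 43.
Solving: y_oven time = 8, y_butter = 3.
Reduced cost of focaccia: c₃ − yᵀa₃ = 1.5 − (8·1 + 3·1) = 1.5 − 11 = -9.5.

-9.5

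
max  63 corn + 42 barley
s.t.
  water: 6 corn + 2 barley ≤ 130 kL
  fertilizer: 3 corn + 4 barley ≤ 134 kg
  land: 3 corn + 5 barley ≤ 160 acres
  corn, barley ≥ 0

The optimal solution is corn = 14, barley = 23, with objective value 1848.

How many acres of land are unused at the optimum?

land used = 3·14 + 5·23 = 157; slack = 160 − 157 = 3.

3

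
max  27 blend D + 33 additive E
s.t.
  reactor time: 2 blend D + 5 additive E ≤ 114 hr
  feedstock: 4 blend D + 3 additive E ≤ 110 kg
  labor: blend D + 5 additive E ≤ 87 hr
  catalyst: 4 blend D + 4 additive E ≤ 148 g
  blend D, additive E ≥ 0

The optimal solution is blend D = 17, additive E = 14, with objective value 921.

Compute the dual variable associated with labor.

3

At the optimum: reactor time uses 104 of 114 (slack = 10); feedstock uses 110 of 110 (binding); labor uses 87 of 87 (binding); catalyst uses 124 of 148 (slack = 24).
By complementary slackness, y = 0 for the non-binding constraints.
Dual feasibility on the basic columns requires 4·y_feedstock + 1·y_labor = 27, 3·y_feedstock + 5·y_labor = 33.
→ y_feedstock = 6 and y_labor = 3.
Shadow price of labor = 3.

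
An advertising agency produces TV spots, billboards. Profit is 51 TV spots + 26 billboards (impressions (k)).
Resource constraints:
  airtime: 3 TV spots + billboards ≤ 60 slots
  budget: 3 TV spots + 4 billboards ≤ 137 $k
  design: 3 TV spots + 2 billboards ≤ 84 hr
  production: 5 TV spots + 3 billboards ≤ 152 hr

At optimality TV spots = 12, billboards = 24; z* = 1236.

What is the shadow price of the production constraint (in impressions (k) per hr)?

Check each constraint at x*: airtime 60/60 (tight); budget 132/137 (slack 5); design 84/84 (tight); production 132/152 (slack 20).
Slack constraints have shadow price 0 (complementary slackness).
The binding rows give the dual system: 3·y_airtime + 3·y_design = 51 and 1·y_airtime + 2·y_design = 26.
Solving: y_airtime = 8, y_design = 9.
Shadow price of production = 0.

0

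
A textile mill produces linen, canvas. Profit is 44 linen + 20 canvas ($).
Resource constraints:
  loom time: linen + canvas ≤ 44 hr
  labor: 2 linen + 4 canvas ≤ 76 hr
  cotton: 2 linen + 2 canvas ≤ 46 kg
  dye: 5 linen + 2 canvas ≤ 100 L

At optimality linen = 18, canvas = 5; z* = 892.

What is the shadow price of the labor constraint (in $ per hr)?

At the optimum: loom time uses 23 of 44 (slack = 21); labor uses 56 of 76 (slack = 20); cotton uses 46 of 46 (binding); dye uses 100 of 100 (binding).
By complementary slackness, y = 0 for the non-binding constraints.
From A_Bᵀ y = c: 2·y_cotton + 5·y_dye = 44; 2·y_cotton + 2·y_dye = 20.
→ y_cotton = 2 and y_dye = 8.
Shadow price of labor = 0.

0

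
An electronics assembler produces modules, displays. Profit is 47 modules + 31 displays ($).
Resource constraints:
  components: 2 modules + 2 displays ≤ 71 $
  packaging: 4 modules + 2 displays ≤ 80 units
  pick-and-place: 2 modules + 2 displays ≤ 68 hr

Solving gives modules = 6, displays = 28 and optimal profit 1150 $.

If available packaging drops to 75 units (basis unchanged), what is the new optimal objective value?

At the optimum: components uses 68 of 71 (slack = 3); packaging uses 80 of 80 (binding); pick-and-place uses 68 of 68 (binding).
Since components is not tight, its dual is 0.
From A_Bᵀ y = c: 4·y_packaging + 2·y_pick-and-place = 47; 2·y_packaging + 2·y_pick-and-place = 31.
→ y_packaging = 8 and y_pick-and-place = 7.5.
Δz = y_packaging·Δb = 8 × (-5) = -40, so new z* = 1150 − 40 = 1110.

1110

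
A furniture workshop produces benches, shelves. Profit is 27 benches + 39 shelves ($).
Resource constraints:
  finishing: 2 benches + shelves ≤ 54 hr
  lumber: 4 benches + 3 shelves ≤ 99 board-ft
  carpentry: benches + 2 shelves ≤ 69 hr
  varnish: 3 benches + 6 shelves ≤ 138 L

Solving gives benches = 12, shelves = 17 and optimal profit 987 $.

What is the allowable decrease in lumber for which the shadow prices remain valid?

Binding constraints: lumber, varnish. The basis is B = [[4,3],[3,6]] with det 15.
Per unit decrease in lumber, x* moves by d = (-0.4, 0.2).
The basis stays optimal until benches reaches 0; allowable decrease = 30 board-ft.

30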